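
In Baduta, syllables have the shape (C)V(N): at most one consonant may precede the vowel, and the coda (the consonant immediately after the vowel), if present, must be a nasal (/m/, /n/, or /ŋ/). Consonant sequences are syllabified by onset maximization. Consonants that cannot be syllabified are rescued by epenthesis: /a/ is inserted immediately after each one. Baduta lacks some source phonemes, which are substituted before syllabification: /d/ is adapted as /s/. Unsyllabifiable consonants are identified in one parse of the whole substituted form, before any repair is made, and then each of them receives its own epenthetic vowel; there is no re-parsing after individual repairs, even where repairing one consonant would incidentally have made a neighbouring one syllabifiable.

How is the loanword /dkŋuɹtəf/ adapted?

sakaŋuɹatəfa

Substitution: /d/ → /s/, giving /skŋuɹtəf/.
The consonants /s/, /k/, /ɹ/, /f/ cannot be parsed into a legal (C)V(N) syllable (only a nasal (/m/, /n/, or /ŋ/) is licensed in coda position; onsets are limited to one consonant).
Epenthesis after each stranded consonant: /s/ → /sa/, /k/ → /ka/, /ɹ/ → /ɹa/, /f/ → /fa/.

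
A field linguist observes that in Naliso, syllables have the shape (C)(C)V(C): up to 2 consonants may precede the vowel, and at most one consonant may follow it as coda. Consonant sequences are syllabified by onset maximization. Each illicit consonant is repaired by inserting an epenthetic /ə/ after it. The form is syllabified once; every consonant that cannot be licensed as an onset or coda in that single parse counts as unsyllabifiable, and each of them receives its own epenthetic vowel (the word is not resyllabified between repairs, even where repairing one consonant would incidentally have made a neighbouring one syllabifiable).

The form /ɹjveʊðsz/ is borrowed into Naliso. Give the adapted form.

ɹəjveʊðsəzə

Under (C)(C)V(C), the unsyllabifiable consonants are /ɹ/, /s/, /z/ (at most one coda consonant is licensed; onsets may contain at most 2 consonants).
Each unlicensed consonant becomes the onset of a new syllable: /ɹ/ → /ɹə/, /s/ → /sə/, /z/ → /zə/.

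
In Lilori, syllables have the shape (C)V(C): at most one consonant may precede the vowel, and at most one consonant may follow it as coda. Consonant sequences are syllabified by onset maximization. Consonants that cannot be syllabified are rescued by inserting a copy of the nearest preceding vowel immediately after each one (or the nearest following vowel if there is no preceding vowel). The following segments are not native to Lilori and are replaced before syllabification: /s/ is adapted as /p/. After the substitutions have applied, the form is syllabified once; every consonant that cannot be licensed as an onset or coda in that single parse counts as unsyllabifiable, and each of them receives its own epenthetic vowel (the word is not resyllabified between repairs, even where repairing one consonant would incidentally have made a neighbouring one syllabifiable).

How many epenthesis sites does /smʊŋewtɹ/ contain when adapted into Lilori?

3

After substitution the input is /pmʊŋewtɹ/.
The unsyllabifiable consonants are /p/, /t/, /ɹ/; each receives one epenthetic vowel.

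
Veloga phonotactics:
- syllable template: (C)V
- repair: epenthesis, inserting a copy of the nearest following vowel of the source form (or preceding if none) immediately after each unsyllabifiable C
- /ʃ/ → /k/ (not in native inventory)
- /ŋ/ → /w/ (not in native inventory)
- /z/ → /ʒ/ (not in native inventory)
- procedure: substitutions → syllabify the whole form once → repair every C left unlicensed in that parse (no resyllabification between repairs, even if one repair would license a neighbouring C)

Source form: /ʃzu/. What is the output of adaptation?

Substitution: /ʃ/ → /k/, /z/ → /ʒ/, giving /kʒu/.
The consonants /k/ cannot be parsed into a legal (C)V syllable (no codas are permitted; onsets are limited to one consonant).
Epenthesis after each stranded consonant: /k/ → /ku/.

kuʒu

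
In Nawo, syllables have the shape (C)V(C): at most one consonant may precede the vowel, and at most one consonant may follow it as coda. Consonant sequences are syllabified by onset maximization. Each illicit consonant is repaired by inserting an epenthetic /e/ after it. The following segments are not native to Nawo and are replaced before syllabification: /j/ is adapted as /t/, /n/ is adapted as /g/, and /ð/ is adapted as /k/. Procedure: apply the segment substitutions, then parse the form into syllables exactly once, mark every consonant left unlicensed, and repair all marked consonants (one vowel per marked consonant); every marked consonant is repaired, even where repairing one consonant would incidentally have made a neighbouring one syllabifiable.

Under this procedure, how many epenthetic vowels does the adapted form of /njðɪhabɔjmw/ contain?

4

After substitution the input is /gtkɪhabɔtmw/.
The unsyllabifiable consonants are /g/, /t/, /m/, /w/; each receives one epenthetic vowel.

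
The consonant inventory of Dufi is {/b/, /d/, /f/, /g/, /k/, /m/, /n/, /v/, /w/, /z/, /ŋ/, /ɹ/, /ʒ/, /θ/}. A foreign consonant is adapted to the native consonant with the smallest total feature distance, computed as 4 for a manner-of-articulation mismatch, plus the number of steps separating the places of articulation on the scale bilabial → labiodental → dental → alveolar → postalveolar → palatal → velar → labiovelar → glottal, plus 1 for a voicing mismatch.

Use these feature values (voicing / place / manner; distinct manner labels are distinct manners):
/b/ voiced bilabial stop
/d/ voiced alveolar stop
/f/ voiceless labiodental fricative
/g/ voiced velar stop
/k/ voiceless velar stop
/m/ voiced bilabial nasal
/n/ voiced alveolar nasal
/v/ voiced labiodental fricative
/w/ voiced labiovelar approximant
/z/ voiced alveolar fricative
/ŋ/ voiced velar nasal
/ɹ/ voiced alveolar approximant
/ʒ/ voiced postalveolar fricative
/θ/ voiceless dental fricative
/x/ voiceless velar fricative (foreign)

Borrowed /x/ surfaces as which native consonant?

/ʒ/ is closest: same manner (fricative), place distance 2 (velar→postalveolar), voicing differs (+1); total 3. Next closest is /k/ at distance 4.

ʒ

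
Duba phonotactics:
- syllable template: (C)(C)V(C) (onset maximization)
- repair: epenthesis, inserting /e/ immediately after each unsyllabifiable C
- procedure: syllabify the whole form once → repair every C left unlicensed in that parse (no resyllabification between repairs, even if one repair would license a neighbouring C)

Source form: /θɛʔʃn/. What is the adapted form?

Syllabifying with onset maximization leaves /ʃ/, /n/ stranded (at most one coda consonant is licensed; onsets may contain at most 2 consonants).
Inserting the epenthetic vowel yields /ʃ/ → /ʃe/, /n/ → /ne/.

θɛʔʃene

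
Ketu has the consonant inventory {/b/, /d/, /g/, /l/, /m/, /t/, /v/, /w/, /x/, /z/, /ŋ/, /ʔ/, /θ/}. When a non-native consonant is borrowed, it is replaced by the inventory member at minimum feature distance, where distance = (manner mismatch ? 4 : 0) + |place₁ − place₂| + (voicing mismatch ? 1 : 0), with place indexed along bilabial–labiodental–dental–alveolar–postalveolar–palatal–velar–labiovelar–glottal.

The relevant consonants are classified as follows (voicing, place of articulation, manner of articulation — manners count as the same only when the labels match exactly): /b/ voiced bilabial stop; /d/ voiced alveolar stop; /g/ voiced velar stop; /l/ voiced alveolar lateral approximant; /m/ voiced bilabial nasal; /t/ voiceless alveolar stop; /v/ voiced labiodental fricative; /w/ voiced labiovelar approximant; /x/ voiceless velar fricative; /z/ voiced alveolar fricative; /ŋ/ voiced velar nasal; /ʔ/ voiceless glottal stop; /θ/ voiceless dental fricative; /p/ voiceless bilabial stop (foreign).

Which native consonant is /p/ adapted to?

/b/ is closest: same manner (stop), place distance 0 (bilabial→bilabial), voicing differs (+1); total 1. Next closest is /t/ at distance 3.

b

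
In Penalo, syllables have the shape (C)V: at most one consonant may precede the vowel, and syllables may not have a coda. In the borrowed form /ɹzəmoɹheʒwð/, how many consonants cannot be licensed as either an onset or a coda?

Syllabifying with onset maximization leaves /ɹ/, /ɹ/, /ʒ/, /w/, /ð/ stranded (no codas are permitted; onsets are limited to one consonant).

5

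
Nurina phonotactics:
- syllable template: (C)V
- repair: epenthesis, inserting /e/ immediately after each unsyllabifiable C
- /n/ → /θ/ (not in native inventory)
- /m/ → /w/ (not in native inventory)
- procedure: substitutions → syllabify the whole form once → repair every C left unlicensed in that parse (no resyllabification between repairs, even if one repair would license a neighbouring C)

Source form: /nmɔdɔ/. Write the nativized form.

θewɔdɔ

Substitution: /n/ → /θ/, /m/ → /w/, giving /θwɔdɔ/.
The consonants /θ/ cannot be parsed into a legal (C)V syllable (no codas are permitted; onsets are limited to one consonant).
Inserting the epenthetic vowel yields /θ/ → /θe/.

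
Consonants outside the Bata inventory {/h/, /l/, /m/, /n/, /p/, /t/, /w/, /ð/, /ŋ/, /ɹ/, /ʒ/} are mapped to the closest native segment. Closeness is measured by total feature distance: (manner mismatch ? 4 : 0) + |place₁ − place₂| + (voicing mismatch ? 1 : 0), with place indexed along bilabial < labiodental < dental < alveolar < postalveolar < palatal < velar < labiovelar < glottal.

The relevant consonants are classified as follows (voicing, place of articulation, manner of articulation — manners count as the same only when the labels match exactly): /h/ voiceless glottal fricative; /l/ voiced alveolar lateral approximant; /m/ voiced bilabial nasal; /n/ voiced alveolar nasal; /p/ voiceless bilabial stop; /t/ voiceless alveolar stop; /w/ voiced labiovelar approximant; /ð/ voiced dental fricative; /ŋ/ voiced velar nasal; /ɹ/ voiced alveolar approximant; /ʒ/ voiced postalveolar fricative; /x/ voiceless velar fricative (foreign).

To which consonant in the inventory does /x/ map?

/h/ is closest: same manner (fricative), place distance 2 (velar→glottal), same voicing; total 2. Next closest is /ʒ/ at distance 3.

h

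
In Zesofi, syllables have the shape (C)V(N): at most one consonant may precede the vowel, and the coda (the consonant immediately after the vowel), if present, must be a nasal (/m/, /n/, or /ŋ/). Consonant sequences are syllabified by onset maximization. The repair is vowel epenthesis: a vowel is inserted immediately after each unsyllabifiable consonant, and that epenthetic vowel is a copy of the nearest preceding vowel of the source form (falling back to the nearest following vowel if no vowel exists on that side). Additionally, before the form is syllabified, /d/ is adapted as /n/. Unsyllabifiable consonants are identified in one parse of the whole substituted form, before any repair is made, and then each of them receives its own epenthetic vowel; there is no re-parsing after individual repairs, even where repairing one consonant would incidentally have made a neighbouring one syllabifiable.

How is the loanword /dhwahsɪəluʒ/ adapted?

Substitution: /d/ → /n/, giving /nhwahsɪəluʒ/.
The consonants /n/, /h/, /h/, /ʒ/ cannot be parsed into a legal (C)V(N) syllable (only a nasal (/m/, /n/, or /ŋ/) is licensed in coda position; onsets are limited to one consonant).
Each unlicensed consonant becomes the onset of a new syllable: /n/ → /na/, /h/ → /ha/, /h/ → /ha/, /ʒ/ → /ʒu/.

nahawahasɪəluʒu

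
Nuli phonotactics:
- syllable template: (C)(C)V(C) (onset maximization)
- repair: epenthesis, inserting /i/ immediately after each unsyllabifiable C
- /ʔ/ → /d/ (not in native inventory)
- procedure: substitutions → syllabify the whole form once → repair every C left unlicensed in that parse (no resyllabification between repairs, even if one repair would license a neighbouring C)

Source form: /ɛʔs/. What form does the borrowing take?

Substitution: /ʔ/ → /d/, giving /ɛds/.
Under (C)(C)V(C), the unsyllabifiable consonants are /s/ (at most one coda consonant is licensed; onsets may contain at most 2 consonants).
Epenthesis after each stranded consonant: /s/ → /si/.

ɛdsi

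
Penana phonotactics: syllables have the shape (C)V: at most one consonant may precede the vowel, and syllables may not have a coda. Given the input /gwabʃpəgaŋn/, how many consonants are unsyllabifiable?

Under (C)V, the unsyllabifiable consonants are /g/, /b/, /ʃ/, /ŋ/, /n/ (no codas are permitted; onsets are limited to one consonant).

5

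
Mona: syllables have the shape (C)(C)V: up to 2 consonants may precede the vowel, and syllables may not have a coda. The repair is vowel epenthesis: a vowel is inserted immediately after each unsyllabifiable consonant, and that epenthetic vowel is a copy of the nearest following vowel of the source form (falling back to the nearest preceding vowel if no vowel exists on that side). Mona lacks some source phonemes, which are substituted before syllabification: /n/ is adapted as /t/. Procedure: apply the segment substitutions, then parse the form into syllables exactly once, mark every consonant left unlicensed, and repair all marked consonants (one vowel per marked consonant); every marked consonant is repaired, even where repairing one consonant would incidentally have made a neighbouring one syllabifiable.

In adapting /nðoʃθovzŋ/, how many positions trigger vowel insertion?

3

After substitution the input is /tðoʃθovzŋ/.
The unsyllabifiable consonants are /v/, /z/, /ŋ/; each receives one epenthetic vowel.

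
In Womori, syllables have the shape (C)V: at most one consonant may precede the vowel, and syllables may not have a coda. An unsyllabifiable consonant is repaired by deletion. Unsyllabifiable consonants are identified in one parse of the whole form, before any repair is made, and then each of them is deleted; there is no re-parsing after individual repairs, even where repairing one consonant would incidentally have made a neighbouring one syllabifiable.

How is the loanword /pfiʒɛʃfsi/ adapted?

The consonants /p/, /ʃ/, /f/ cannot be parsed into a legal (C)V syllable (no codas are permitted; onsets are limited to one consonant).
Deleting the stranded consonants removes /p/, /ʃ/, /f/.

fiʒɛsi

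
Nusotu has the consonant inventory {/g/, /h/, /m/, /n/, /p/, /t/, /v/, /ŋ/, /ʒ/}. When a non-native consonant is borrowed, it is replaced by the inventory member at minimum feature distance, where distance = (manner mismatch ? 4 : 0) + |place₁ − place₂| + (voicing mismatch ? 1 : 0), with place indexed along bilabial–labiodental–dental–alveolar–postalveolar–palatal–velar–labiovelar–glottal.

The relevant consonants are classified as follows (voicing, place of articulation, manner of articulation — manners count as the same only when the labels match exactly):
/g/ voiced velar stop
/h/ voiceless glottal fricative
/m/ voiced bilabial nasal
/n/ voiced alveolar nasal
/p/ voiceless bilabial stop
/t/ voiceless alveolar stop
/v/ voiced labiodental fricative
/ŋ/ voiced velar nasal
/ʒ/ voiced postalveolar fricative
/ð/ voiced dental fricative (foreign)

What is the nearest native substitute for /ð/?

v

/v/ is closest: same manner (fricative), place distance 1 (dental→labiodental), same voicing; total 1. Next closest is /ʒ/ at distance 2.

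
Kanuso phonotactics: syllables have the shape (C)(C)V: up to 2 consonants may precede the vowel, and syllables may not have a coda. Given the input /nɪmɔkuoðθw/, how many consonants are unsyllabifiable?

Syllabifying with onset maximization leaves /ð/, /θ/, /w/ stranded (no codas are permitted; onsets may contain at most 2 consonants).

3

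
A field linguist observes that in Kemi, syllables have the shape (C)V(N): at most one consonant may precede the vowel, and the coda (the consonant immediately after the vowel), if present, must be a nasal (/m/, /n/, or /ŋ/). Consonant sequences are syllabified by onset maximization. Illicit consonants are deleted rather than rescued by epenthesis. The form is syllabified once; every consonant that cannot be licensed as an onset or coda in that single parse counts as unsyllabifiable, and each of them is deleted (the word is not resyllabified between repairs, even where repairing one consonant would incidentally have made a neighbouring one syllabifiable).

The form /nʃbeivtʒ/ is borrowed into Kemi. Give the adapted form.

bei

Syllabifying with onset maximization leaves /n/, /ʃ/, /v/, /t/, /ʒ/ stranded (only a nasal (/m/, /n/, or /ŋ/) is licensed in coda position; onsets are limited to one consonant).
Deleting the stranded consonants removes /n/, /ʃ/, /v/, /t/, /ʒ/.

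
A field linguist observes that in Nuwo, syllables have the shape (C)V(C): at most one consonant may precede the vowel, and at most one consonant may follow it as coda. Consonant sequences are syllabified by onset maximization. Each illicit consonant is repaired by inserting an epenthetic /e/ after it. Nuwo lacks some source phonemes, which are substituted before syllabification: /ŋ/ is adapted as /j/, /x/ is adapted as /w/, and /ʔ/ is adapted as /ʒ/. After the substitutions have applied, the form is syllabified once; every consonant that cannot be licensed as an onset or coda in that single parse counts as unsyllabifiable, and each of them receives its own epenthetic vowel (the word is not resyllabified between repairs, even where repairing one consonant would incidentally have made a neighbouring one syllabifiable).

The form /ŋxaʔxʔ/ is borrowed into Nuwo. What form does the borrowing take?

Substitution: /ŋ/ → /j/, /x/ → /w/, /ʔ/ → /ʒ/, giving /jwaʒwʒ/.
Syllabifying with onset maximization leaves /j/, /w/, /ʒ/ stranded (at most one coda consonant is licensed; onsets are limited to one consonant).
Each unlicensed consonant becomes the onset of a new syllable: /j/ → /je/, /w/ → /we/, /ʒ/ → /ʒe/.

jewaʒweʒe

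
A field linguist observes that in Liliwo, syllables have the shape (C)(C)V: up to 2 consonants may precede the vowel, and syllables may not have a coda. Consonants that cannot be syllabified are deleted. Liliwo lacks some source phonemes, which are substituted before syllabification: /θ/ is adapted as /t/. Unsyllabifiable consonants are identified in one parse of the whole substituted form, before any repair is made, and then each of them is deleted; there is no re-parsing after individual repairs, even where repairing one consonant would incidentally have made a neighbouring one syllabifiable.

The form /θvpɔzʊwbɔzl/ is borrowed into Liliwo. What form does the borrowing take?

Substitution: /θ/ → /t/, giving /tvpɔzʊwbɔzl/.
The consonants /t/, /z/, /l/ cannot be parsed into a legal (C)(C)V syllable (no codas are permitted; onsets may contain at most 2 consonants).
Deleting the stranded consonants removes /t/, /z/, /l/.

vpɔzʊwbɔ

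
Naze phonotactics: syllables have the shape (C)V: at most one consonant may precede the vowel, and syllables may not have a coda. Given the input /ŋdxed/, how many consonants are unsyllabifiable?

Under (C)V, the unsyllabifiable consonants are /ŋ/, /d/, /d/ (no codas are permitted; onsets are limited to one consonant).

3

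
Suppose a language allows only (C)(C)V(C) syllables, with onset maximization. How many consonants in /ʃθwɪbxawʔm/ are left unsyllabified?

Under (C)(C)V(C), the unsyllabifiable consonants are /ʃ/, /ʔ/, /m/ (at most one coda consonant is licensed; onsets may contain at most 2 consonants).

3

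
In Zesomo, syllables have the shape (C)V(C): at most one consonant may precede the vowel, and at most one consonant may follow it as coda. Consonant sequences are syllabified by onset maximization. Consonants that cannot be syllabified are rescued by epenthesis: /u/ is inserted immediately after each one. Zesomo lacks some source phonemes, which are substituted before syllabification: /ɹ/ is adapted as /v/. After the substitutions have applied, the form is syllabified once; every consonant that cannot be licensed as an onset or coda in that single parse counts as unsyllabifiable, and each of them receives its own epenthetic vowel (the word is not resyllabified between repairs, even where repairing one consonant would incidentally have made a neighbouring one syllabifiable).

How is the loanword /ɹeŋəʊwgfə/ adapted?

Substitution: /ɹ/ → /v/, giving /veŋəʊwgfə/.
Under (C)V(C), the unsyllabifiable consonants are /g/ (at most one coda consonant is licensed; onsets are limited to one consonant).
Epenthesis after each stranded consonant: /g/ → /gu/.

veŋəʊwgufə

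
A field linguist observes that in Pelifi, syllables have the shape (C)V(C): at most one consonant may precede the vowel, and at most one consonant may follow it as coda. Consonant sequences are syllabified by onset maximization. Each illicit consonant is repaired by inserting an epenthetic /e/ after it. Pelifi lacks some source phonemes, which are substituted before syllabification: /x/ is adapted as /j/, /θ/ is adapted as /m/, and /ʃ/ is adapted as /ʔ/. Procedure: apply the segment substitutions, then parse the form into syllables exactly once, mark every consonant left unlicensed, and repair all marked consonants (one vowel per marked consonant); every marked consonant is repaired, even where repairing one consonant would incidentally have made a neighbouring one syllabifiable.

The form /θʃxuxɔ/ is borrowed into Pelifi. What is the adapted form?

Substitution: /θ/ → /m/, /ʃ/ → /ʔ/, /x/ → /j/, giving /mʔjujɔ/.
The consonants /m/, /ʔ/ cannot be parsed into a legal (C)V(C) syllable (at most one coda consonant is licensed; onsets are limited to one consonant).
Inserting the epenthetic vowel yields /m/ → /me/, /ʔ/ → /ʔe/.

meʔejujɔ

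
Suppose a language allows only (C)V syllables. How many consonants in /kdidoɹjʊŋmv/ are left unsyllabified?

5

Syllabifying with onset maximization leaves /k/, /ɹ/, /ŋ/, /m/, /v/ stranded (no codas are permitted; onsets are limited to one consonant).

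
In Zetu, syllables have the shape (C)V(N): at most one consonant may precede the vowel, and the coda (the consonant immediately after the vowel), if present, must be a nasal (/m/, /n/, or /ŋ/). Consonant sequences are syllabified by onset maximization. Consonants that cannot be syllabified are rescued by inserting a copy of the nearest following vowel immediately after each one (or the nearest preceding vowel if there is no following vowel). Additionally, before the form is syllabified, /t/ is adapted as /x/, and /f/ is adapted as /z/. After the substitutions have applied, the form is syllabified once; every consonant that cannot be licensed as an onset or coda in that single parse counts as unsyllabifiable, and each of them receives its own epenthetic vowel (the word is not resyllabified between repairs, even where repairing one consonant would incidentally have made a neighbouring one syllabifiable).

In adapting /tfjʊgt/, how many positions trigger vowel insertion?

After substitution the input is /xzjʊgx/.
The unsyllabifiable consonants are /x/, /z/, /g/, /x/; each receives one epenthetic vowel.

4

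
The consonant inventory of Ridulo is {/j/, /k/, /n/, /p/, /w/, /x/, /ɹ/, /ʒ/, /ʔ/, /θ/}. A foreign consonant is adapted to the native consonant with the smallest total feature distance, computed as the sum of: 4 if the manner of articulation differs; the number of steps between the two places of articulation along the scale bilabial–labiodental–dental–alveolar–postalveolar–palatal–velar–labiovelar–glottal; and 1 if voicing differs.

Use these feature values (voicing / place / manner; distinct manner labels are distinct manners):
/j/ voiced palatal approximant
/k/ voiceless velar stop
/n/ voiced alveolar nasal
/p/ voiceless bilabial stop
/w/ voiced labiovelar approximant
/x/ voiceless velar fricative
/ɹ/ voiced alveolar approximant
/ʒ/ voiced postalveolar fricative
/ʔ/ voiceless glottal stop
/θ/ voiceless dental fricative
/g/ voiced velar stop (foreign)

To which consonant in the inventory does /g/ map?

/k/ is closest: same manner (stop), place distance 0 (velar→velar), voicing differs (+1); total 1. Next closest is /ʔ/ at distance 3.

k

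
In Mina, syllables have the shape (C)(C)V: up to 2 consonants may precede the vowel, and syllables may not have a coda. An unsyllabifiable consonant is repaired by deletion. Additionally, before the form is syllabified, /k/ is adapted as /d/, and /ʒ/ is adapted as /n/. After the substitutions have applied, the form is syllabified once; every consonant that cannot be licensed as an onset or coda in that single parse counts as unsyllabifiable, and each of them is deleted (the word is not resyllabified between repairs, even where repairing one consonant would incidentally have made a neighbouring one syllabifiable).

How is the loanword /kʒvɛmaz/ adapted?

nvɛma

Substitution: /k/ → /d/, /ʒ/ → /n/, giving /dnvɛmaz/.
The consonants /d/, /z/ cannot be parsed into a legal (C)(C)V syllable (no codas are permitted; onsets may contain at most 2 consonants).
Deleting the stranded consonants removes /d/, /z/.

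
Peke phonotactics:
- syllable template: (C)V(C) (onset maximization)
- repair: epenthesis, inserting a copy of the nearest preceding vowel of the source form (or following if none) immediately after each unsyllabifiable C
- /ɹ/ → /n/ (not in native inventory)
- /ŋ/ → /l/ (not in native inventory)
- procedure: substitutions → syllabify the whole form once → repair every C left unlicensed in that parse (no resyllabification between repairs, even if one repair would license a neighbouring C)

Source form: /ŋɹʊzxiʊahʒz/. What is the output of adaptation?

lʊnʊzxiʊahʒaza

Substitution: /ŋ/ → /l/, /ɹ/ → /n/, giving /lnʊzxiʊahʒz/.
The consonants /l/, /ʒ/, /z/ cannot be parsed into a legal (C)V(C) syllable (at most one coda consonant is licensed; onsets are limited to one consonant).
Epenthesis after each stranded consonant: /l/ → /lʊ/, /ʒ/ → /ʒa/, /z/ → /za/.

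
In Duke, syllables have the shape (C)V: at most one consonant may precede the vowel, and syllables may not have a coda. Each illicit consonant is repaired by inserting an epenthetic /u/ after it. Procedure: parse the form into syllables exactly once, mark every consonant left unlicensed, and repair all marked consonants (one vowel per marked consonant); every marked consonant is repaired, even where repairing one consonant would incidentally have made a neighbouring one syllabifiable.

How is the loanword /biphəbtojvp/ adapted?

bipuhəbutojuvupu

Under (C)V, the unsyllabifiable consonants are /p/, /b/, /j/, /v/, /p/ (no codas are permitted; onsets are limited to one consonant).
Each unlicensed consonant becomes the onset of a new syllable: /p/ → /pu/, /b/ → /bu/, /j/ → /ju/, /v/ → /vu/, /p/ → /pu/.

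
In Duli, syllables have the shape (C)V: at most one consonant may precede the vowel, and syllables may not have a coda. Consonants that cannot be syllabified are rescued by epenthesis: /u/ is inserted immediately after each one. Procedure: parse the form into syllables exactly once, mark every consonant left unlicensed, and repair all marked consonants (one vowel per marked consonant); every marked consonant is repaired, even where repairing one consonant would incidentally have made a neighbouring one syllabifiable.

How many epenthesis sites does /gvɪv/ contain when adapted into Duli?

The unsyllabifiable consonants are /g/, /v/; each receives one epenthetic vowel.

2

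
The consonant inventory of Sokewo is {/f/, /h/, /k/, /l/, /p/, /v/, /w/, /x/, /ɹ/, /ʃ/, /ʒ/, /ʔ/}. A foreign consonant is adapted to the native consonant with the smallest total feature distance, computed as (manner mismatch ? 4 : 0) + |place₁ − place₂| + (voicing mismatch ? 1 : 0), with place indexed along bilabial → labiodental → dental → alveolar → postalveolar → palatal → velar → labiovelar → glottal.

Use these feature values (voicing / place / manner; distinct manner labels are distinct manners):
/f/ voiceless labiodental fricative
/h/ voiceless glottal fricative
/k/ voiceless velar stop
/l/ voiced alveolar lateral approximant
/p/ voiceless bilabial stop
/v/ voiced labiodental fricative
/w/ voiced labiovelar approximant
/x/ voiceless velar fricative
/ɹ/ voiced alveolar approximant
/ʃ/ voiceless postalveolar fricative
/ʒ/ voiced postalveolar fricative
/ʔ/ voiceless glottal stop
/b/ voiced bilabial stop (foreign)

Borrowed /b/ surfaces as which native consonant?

p

/p/ is closest: same manner (stop), place distance 0 (bilabial→bilabial), voicing differs (+1); total 1. Next closest is /v/ at distance 5.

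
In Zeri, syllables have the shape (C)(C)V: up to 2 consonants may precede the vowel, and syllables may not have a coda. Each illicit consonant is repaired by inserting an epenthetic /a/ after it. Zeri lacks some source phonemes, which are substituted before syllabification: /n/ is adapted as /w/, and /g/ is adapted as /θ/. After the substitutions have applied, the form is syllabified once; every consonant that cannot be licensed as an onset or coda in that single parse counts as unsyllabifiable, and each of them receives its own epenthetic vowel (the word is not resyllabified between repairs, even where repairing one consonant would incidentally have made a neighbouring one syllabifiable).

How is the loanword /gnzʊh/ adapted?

θawzʊha

Substitution: /g/ → /θ/, /n/ → /w/, giving /θwzʊh/.
The consonants /θ/, /h/ cannot be parsed into a legal (C)(C)V syllable (no codas are permitted; onsets may contain at most 2 consonants).
Inserting the epenthetic vowel yields /θ/ → /θa/, /h/ → /ha/.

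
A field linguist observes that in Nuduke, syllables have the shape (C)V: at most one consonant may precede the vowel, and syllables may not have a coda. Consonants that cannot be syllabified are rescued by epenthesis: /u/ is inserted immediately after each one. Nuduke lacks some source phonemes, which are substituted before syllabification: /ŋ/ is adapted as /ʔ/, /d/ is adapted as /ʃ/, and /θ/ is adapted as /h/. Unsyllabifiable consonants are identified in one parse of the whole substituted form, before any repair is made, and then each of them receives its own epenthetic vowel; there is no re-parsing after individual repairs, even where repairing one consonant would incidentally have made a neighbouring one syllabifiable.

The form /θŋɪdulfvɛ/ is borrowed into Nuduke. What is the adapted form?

Substitution: /θ/ → /h/, /ŋ/ → /ʔ/, /d/ → /ʃ/, giving /hʔɪʃulfvɛ/.
Syllabifying with onset maximization leaves /h/, /l/, /f/ stranded (no codas are permitted; onsets are limited to one consonant).
Each unlicensed consonant becomes the onset of a new syllable: /h/ → /hu/, /l/ → /lu/, /f/ → /fu/.

huʔɪʃulufuvɛ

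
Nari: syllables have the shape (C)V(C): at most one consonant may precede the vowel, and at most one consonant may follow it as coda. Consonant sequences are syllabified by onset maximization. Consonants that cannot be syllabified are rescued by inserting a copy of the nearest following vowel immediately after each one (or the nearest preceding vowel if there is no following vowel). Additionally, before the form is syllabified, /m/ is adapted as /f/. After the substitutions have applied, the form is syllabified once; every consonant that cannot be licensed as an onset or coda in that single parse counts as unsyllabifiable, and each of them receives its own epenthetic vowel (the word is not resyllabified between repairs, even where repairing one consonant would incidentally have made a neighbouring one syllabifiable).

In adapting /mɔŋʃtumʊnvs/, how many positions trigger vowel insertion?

3

After substitution the input is /fɔŋʃtufʊnvs/.
The unsyllabifiable consonants are /ʃ/, /v/, /s/; each receives one epenthetic vowel.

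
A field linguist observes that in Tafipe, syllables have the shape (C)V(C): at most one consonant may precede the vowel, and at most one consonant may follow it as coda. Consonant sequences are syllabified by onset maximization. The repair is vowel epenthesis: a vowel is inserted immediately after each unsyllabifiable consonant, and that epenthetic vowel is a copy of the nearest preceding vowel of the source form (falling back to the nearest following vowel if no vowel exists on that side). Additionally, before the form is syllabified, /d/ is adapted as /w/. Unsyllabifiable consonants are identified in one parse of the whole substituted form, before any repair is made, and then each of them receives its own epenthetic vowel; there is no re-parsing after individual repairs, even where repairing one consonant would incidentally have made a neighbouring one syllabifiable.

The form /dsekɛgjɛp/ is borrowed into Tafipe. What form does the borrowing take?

wesekɛgjɛp

Substitution: /d/ → /w/, giving /wsekɛgjɛp/.
The consonants /w/ cannot be parsed into a legal (C)V(C) syllable (at most one coda consonant is licensed; onsets are limited to one consonant).
Inserting the epenthetic vowel yields /w/ → /we/.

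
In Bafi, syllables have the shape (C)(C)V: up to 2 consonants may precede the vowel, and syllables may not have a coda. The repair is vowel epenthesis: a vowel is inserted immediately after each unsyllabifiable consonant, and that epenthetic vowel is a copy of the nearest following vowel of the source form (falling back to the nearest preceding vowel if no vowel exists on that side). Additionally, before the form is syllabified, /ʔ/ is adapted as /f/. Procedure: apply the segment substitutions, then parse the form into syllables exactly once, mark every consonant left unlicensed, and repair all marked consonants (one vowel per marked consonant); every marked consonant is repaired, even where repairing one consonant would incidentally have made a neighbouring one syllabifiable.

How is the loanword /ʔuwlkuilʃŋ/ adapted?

fuwulkuiliʃiŋi

Substitution: /ʔ/ → /f/, giving /fuwlkuilʃŋ/.
Under (C)(C)V, the unsyllabifiable consonants are /w/, /l/, /ʃ/, /ŋ/ (no codas are permitted; onsets may contain at most 2 consonants).
Inserting the epenthetic vowel yields /w/ → /wu/, /l/ → /li/, /ʃ/ → /ʃi/, /ŋ/ → /ŋi/.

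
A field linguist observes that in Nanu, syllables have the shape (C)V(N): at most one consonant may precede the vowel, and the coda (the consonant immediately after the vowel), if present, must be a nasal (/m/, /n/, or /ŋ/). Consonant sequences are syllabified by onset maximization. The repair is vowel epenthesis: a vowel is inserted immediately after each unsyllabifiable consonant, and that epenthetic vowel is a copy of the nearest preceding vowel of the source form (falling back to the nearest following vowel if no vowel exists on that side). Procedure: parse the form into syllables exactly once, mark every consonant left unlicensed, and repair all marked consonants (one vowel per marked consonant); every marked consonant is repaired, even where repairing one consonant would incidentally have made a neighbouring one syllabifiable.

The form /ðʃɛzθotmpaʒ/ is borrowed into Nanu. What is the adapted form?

ðɛʃɛzɛθotomopaʒa

Syllabifying with onset maximization leaves /ð/, /z/, /t/, /m/, /ʒ/ stranded (only a nasal (/m/, /n/, or /ŋ/) is licensed in coda position; onsets are limited to one consonant).
Epenthesis after each stranded consonant: /ð/ → /ðɛ/, /z/ → /zɛ/, /t/ → /to/, /m/ → /mo/, /ʒ/ → /ʒa/.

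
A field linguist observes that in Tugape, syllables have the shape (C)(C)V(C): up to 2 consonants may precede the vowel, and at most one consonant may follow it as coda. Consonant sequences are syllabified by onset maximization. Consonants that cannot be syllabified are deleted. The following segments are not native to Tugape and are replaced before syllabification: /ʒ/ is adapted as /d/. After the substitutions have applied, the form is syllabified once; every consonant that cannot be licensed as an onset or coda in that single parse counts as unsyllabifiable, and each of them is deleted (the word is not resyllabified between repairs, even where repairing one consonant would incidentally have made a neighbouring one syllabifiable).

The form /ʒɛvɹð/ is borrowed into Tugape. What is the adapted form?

Substitution: /ʒ/ → /d/, giving /dɛvɹð/.
The consonants /ɹ/, /ð/ cannot be parsed into a legal (C)(C)V(C) syllable (at most one coda consonant is licensed; onsets may contain at most 2 consonants).
Deletion applies to /ɹ/, /ð/.

dɛv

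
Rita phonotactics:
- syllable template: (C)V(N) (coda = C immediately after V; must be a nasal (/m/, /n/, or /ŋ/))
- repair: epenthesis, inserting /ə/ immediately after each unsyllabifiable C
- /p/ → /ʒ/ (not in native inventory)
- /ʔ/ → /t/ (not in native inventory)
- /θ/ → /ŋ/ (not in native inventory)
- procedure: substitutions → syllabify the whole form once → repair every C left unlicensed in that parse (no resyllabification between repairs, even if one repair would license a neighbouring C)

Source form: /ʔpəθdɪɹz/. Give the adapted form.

təʒəŋdɪɹəzə

Substitution: /ʔ/ → /t/, /p/ → /ʒ/, /θ/ → /ŋ/, giving /tʒəŋdɪɹz/.
Under (C)V(N), the unsyllabifiable consonants are /t/, /ɹ/, /z/ (only a nasal (/m/, /n/, or /ŋ/) is licensed in coda position; onsets are limited to one consonant).
Each unlicensed consonant becomes the onset of a new syllable: /t/ → /tə/, /ɹ/ → /ɹə/, /z/ → /zə/.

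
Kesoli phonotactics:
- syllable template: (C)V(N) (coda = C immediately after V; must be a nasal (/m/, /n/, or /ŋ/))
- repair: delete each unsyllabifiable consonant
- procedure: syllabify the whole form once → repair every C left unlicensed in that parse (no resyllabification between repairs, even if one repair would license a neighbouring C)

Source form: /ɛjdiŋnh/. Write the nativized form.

The consonants /j/, /n/, /h/ cannot be parsed into a legal (C)V(N) syllable (only a nasal (/m/, /n/, or /ŋ/) is licensed in coda position; onsets are limited to one consonant).
Deleting the stranded consonants removes /j/, /n/, /h/.

ɛdiŋ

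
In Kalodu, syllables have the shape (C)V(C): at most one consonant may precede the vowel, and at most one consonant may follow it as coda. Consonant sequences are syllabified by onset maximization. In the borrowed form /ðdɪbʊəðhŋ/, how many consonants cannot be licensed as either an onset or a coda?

3

Syllabifying with onset maximization leaves /ð/, /h/, /ŋ/ stranded (at most one coda consonant is licensed; onsets are limited to one consonant).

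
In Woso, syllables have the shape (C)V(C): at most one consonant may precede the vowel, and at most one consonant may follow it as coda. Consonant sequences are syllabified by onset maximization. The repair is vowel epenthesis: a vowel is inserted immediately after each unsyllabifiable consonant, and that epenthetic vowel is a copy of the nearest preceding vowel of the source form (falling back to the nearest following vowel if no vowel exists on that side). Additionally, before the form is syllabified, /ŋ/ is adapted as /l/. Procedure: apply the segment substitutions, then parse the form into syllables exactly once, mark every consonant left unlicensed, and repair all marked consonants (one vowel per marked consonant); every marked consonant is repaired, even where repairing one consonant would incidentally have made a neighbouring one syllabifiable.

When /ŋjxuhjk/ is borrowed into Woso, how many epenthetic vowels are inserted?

After substitution the input is /ljxuhjk/.
The unsyllabifiable consonants are /l/, /j/, /j/, /k/; each receives one epenthetic vowel.

4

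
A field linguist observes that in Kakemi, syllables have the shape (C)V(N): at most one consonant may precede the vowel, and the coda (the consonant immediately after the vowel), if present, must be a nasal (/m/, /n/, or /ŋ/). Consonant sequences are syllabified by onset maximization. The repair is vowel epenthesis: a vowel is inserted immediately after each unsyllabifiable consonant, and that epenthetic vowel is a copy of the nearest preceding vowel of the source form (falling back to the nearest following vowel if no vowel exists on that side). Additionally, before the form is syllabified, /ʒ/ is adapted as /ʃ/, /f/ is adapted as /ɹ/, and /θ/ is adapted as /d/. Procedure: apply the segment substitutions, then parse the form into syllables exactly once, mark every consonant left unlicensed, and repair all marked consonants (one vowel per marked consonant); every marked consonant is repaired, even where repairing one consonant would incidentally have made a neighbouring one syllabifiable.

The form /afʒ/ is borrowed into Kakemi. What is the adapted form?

aɹaʃa

Substitution: /f/ → /ɹ/, /ʒ/ → /ʃ/, giving /aɹʃ/.
Under (C)V(N), the unsyllabifiable consonants are /ɹ/, /ʃ/ (only a nasal (/m/, /n/, or /ŋ/) is licensed in coda position; onsets are limited to one consonant).
Each unlicensed consonant becomes the onset of a new syllable: /ɹ/ → /ɹa/, /ʃ/ → /ʃa/.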